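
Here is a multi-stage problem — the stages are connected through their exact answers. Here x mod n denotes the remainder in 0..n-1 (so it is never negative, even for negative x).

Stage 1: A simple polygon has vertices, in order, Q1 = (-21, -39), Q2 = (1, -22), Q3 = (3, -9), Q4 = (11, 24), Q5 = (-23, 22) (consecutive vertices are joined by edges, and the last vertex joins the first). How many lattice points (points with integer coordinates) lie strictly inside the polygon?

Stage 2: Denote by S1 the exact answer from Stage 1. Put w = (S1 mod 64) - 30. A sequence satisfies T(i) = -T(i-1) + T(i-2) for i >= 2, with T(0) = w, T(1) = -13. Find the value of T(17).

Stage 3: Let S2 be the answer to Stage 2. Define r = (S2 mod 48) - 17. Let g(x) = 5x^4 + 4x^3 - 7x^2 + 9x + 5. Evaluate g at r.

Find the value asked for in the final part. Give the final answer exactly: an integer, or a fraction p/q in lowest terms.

2731082

Stage 1: cross terms: (-21*-22 - 1*-39)=501, (1*-9 - 3*-22)=57, (3*24 - 11*-9)=171, (11*22 - -23*24)=794, (-23*-39 - -21*22)=1359; twice the area = |2882| = 2882; area = 1441; boundary points = 1 + 1 + 1 + 2 + 1 = 6; strictly interior points = area - boundary/2 + 1 = 1439; answer 1439
Stage 2: S1 = 1439; w = 1; T(2) = -1*(-13) + 1*(1) = 14; iterating: T(2)=14, T(3)=-27, T(4)=41, T(5)=-68, T(6)=109, T(7)=-177, T(8)=286, T(9)=-463, T(10)=749, T(11)=-1212, T(12)=1961, T(13)=-3173, T(14)=5134, T(15)=-8307, T(16)=13441, T(17)=-21748; answer -21748
Stage 3: S2 = -21748; r = 27; 5*(27)^4 + 4*(27)^3 - 7*(27)^2 + 9*(27)^1 + 5 = (2657205) + (78732) + (-5103) + (243) + (5) = 2731082; answer 2731082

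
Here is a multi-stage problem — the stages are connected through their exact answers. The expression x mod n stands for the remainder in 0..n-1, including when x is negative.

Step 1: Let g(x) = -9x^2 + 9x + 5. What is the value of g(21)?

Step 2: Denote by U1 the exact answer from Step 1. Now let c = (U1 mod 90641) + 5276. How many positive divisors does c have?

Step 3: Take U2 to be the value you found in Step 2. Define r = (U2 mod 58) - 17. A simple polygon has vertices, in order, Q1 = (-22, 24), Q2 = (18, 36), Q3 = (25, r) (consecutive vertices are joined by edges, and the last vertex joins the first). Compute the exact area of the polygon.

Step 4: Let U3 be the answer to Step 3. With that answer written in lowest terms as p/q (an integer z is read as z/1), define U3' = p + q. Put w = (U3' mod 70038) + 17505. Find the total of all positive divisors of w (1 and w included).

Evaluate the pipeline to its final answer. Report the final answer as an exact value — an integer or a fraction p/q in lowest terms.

Step 1: -9*(21)^2 + 9*(21)^1 + 5 = (-3969) + (189) + (5) = -3775; answer -3775
Step 2: U1 = -3775; c = 92142; 92142 = 2 * 3^2 * 5119; number of divisors = (1+1) * (2+1) * (1+1) = 12; answer 12
Step 3: U2 = 12; r = -5; cross terms: (-22*36 - 18*24)=-1224, (18*-5 - 25*36)=-990, (25*24 - -22*-5)=490; twice the area = |-1724| = 1724; area = 862; answer 862
Step 4: U3 = 862; threaded value p + q = 863; w = 18368; 18368 = 2^6 * 7 * 41; sigma = (1 + 2 + 4 + 8 + 16 + 32 + 64) * (1 + 7) * (1 + 41) = 127 * 8 * 42 = 42672; answer 42672

42672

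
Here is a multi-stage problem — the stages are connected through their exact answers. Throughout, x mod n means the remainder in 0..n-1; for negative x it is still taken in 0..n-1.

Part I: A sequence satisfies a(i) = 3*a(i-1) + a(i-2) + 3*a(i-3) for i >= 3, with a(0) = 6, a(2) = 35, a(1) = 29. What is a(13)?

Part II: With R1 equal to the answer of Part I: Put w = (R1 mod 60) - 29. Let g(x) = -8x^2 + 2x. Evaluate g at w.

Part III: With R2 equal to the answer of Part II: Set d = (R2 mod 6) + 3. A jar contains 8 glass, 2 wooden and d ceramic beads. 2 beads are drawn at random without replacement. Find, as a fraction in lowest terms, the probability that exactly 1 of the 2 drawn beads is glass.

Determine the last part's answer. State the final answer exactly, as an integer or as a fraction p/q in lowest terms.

Part I: a(3) = 3*(35) + 1*(29) + 3*(6) = 152; iterating: a(3)=152, a(4)=578, a(5)=1991, a(6)=7007, a(7)=24746, a(8)=87218, a(9)=307421, a(10)=1083719, a(11)=3820232, a(12)=13466678, a(13)=47471423; answer 47471423
Part II: R1 = 47471423; w = -6; -8*(-6)^2 + 2*(-6)^1 = (-288) + (-12) = -300; answer -300
Part III: R2 = -300; d = 3; total draws C(13,2) = 78; favorable C(8,1)*C(5,1) = 40; P = 20/39; answer 20/39

20/39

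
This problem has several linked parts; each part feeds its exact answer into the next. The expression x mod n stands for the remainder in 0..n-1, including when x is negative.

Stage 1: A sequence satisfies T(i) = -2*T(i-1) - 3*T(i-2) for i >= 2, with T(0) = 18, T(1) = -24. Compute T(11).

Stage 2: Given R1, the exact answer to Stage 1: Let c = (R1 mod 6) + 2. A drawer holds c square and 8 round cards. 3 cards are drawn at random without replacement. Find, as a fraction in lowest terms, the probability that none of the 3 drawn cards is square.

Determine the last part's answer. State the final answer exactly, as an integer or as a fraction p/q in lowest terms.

Stage 1: T(2) = -2*(-24) - 3*(18) = -6; iterating: T(2)=-6, T(3)=84, T(4)=-150, T(5)=48, T(6)=354, T(7)=-852, T(8)=642, T(9)=1272, T(10)=-4470, T(11)=5124; answer 5124
Stage 2: R1 = 5124; c = 2; total draws C(10,3) = 120; favorable C(8,3) = 56; P = 7/15; answer 7/15

7/15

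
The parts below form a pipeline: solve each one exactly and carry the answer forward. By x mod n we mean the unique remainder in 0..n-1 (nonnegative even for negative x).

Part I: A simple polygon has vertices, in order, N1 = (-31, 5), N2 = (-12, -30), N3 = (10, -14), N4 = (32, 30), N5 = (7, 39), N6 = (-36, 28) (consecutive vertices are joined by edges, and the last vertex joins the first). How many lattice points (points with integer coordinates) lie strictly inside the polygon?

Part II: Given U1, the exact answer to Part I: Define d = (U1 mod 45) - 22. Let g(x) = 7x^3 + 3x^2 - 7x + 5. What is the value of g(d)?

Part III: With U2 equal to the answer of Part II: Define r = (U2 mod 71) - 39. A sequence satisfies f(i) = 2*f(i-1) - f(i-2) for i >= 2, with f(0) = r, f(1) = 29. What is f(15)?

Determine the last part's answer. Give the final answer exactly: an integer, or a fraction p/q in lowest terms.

Part I: cross terms: (-31*-30 - -12*5)=990, (-12*-14 - 10*-30)=468, (10*30 - 32*-14)=748, (32*39 - 7*30)=1038, (7*28 - -36*39)=1600, (-36*5 - -31*28)=688; twice the area = |5532| = 5532; area = 2766; boundary points = 1 + 2 + 22 + 1 + 1 + 1 = 28; strictly interior points = area - boundary/2 + 1 = 2753; answer 2753
Part II: U1 = 2753; d = -14; 7*(-14)^3 + 3*(-14)^2 - 7*(-14)^1 + 5 = (-19208) + (588) + (98) + (5) = -18517; answer -18517
Part III: U2 = -18517; r = -25; f(2) = 2*(29) - 1*(-25) = 83; iterating: f(2)=83, f(3)=137, f(4)=191, f(5)=245, f(6)=299, f(7)=353, f(8)=407, f(9)=461, f(10)=515, f(11)=569, f(12)=623, f(13)=677, f(14)=731, f(15)=785; answer 785

785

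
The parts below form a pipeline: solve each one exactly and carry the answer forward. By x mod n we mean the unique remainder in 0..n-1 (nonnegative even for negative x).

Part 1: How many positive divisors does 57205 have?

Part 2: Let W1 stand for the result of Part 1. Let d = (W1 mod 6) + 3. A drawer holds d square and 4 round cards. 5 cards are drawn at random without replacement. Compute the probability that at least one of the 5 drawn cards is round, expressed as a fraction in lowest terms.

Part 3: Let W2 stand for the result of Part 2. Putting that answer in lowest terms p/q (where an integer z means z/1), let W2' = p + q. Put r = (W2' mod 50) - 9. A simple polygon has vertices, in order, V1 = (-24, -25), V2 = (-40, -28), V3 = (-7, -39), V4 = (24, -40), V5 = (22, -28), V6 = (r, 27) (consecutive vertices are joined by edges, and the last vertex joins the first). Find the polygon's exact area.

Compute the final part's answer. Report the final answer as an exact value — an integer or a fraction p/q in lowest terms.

Part 1: 57205 = 5 * 17 * 673; number of divisors = (1+1) * (1+1) * (1+1) = 8; answer 8
Part 2: W1 = 8; d = 5; total draws C(9,5) = 126; complement C(5,5) = 1; favorable 126 - 1 = 125; P = 125/126; answer 125/126
Part 3: W2 = 125/126; threaded value p + q = 251; r = -8; cross terms: (-24*-28 - -40*-25)=-328, (-40*-39 - -7*-28)=1364, (-7*-40 - 24*-39)=1216, (24*-28 - 22*-40)=208, (22*27 - -8*-28)=370, (-8*-25 - -24*27)=848; twice the area = |3678| = 3678; area = 1839; answer 1839

1839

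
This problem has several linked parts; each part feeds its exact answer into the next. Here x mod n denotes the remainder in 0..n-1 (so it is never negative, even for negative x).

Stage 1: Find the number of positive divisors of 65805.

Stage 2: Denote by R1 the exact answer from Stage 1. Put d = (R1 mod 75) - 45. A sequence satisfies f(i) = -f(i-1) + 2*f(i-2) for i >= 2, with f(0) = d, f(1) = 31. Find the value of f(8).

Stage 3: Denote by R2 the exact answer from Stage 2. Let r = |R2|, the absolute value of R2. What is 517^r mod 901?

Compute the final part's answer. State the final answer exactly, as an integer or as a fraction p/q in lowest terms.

197

Stage 1: 65805 = 3 * 5 * 41 * 107; number of divisors = (1+1) * (1+1) * (1+1) * (1+1) = 16; answer 16
Stage 2: R1 = 16; d = -29; f(2) = -1*(31) + 2*(-29) = -89; iterating: f(2)=-89, f(3)=151, f(4)=-329, f(5)=631, f(6)=-1289, f(7)=2551, f(8)=-5129; answer -5129
Stage 3: R2 = -5129; r = 5129; squarings mod 901: 517^1=517, 517^2=593, 517^4=259, 517^8=407, 517^16=766, 517^32=205, 517^64=579, 517^128=69, 517^256=256, 517^512=664, 517^1024=307, 517^2048=545, 517^4096=596; 517^5129 = 517^1 * 517^8 * 517^1024 * 517^4096 = 197 (mod 901); answer 197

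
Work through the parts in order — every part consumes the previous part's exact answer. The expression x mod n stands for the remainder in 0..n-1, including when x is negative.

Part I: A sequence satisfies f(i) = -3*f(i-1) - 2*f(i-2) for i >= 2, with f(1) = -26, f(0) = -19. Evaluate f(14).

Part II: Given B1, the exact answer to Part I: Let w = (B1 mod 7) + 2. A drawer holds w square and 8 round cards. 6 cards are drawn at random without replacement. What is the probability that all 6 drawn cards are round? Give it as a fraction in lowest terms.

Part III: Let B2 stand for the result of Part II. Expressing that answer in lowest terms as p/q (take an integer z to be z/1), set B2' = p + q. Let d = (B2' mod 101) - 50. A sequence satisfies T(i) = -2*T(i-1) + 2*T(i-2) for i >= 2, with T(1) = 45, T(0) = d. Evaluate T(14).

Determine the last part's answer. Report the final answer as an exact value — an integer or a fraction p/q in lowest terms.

Part I: f(2) = -3*(-26) - 2*(-19) = 116; iterating: f(2)=116, f(3)=-296, f(4)=656, f(5)=-1376, f(6)=2816, f(7)=-5696, f(8)=11456, f(9)=-22976, f(10)=46016, f(11)=-92096, f(12)=184256, f(13)=-368576, f(14)=737216; answer 737216
Part II: B1 = 737216; w = 6; total draws C(14,6) = 3003; favorable C(8,6) = 28; P = 4/429; answer 4/429
Part III: B2 = 4/429; threaded value p + q = 433; d = -21; T(2) = -2*(45) + 2*(-21) = -132; iterating: T(2)=-132, T(3)=354, T(4)=-972, T(5)=2652, T(6)=-7248, T(7)=19800, T(8)=-54096, T(9)=147792, T(10)=-403776, T(11)=1103136, T(12)=-3013824, T(13)=8233920, T(14)=-22495488; answer -22495488

-22495488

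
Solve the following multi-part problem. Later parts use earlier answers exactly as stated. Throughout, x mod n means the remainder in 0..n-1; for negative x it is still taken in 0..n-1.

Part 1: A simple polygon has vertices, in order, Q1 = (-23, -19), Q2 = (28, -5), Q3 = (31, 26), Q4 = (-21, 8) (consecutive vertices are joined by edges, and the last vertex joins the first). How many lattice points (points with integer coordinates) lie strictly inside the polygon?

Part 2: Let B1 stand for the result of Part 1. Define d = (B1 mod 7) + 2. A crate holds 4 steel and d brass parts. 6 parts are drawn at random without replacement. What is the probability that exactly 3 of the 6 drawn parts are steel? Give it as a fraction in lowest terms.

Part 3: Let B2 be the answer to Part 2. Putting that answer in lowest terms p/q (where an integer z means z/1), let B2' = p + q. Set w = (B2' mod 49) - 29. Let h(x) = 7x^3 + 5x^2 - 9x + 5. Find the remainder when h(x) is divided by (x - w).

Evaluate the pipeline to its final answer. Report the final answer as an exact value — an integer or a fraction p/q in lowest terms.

Part 1: cross terms: (-23*-5 - 28*-19)=647, (28*26 - 31*-5)=883, (31*8 - -21*26)=794, (-21*-19 - -23*8)=583; twice the area = |2907| = 2907; area = 2907/2; boundary points = 1 + 1 + 2 + 1 = 5; strictly interior points = area - boundary/2 + 1 = 1452; answer 1452
Part 2: B1 = 1452; d = 5; total draws C(9,6) = 84; favorable C(4,3)*C(5,3) = 40; P = 10/21; answer 10/21
Part 3: B2 = 10/21; threaded value p + q = 31; w = 2; remainder = value at the root: 7*(2)^3 + 5*(2)^2 - 9*(2)^1 + 5 = (56) + (20) + (-18) + (5) = 63; answer 63

63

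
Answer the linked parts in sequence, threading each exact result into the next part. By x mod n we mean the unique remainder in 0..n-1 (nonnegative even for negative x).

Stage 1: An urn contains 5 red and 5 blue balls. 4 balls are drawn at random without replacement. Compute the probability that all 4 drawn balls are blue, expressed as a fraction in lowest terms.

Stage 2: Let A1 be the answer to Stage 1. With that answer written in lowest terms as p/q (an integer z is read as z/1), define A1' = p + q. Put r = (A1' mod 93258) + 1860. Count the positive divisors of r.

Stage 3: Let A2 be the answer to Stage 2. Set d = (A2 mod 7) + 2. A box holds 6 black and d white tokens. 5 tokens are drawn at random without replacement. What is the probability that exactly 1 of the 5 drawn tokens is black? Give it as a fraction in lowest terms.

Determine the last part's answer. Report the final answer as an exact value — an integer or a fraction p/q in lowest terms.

Stage 1: total draws C(10,4) = 210; favorable C(5,4) = 5; P = 1/42; answer 1/42
Stage 2: A1 = 1/42; threaded value p + q = 43; r = 1903; 1903 = 11 * 173; number of divisors = (1+1) * (1+1) = 4; answer 4
Stage 3: A2 = 4; d = 6; total draws C(12,5) = 792; favorable C(6,1)*C(6,4) = 90; P = 5/44; answer 5/44

5/44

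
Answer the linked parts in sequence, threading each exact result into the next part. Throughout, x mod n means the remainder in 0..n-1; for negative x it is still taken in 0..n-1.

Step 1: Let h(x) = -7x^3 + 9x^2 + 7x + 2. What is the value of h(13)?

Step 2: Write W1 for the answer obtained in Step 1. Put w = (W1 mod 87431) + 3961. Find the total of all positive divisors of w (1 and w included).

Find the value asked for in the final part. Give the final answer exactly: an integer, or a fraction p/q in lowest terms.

Step 1: -7*(13)^3 + 9*(13)^2 + 7*(13)^1 + 2 = (-15379) + (1521) + (91) + (2) = -13765; answer -13765
Step 2: W1 = -13765; w = 77627; 77627 = 11 * 7057; sigma = (1 + 11) * (1 + 7057) = 12 * 7058 = 84696; answer 84696

84696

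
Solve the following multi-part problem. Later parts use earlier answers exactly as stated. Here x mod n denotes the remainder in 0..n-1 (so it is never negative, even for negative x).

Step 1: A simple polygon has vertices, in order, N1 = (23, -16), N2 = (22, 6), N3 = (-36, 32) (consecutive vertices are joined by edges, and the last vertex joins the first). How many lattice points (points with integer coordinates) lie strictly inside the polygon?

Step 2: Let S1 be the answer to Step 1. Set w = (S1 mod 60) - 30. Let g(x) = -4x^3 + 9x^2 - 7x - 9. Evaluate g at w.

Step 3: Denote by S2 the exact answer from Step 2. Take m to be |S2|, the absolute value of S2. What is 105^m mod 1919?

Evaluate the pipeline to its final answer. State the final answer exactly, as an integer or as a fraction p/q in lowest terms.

Step 1: cross terms: (23*6 - 22*-16)=490, (22*32 - -36*6)=920, (-36*-16 - 23*32)=-160; twice the area = |1250| = 1250; area = 625; boundary points = 1 + 2 + 1 = 4; strictly interior points = area - boundary/2 + 1 = 624; answer 624
Step 2: S1 = 624; w = -6; -4*(-6)^3 + 9*(-6)^2 - 7*(-6)^1 - 9 = (864) + (324) + (42) + (-9) = 1221; answer 1221
Step 3: S2 = 1221; m = 1221; squarings mod 1919: 105^1=105, 105^2=1430, 105^4=1165, 105^8=492, 105^16=270, 105^32=1897, 105^64=484, 105^128=138, 105^256=1773, 105^512=207, 105^1024=631; 105^1221 = 105^1 * 105^4 * 105^64 * 105^128 * 105^1024 = 1053 (mod 1919); answer 1053

1053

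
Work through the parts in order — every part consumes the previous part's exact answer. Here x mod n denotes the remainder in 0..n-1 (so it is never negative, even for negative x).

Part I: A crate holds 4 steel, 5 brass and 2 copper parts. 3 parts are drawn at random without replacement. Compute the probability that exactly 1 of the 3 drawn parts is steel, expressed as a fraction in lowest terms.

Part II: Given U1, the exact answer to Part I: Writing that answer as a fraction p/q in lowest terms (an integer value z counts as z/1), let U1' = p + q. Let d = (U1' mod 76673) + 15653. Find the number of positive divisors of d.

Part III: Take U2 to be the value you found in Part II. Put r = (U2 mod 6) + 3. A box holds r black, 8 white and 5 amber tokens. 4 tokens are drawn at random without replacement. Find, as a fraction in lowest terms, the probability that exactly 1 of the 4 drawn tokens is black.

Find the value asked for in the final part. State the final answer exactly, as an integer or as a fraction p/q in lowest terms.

Part I: total draws C(11,3) = 165; favorable C(4,1)*C(7,2) = 84; P = 28/55; answer 28/55
Part II: U1 = 28/55; threaded value p + q = 83; d = 15736; 15736 = 2^3 * 7 * 281; number of divisors = (3+1) * (1+1) * (1+1) = 16; answer 16
Part III: U2 = 16; r = 7; total draws C(20,4) = 4845; favorable C(7,1)*C(13,3) = 2002; P = 2002/4845; answer 2002/4845

2002/4845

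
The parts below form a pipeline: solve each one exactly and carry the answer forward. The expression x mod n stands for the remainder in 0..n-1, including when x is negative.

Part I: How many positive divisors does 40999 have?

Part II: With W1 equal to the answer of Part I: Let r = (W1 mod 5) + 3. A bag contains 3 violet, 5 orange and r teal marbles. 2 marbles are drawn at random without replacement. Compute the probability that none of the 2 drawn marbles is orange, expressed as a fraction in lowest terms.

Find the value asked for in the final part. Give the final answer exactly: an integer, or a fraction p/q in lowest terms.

3/7

Part I: 40999 = 7 * 5857; number of divisors = (1+1) * (1+1) = 4; answer 4
Part II: W1 = 4; r = 7; total draws C(15,2) = 105; favorable C(10,2) = 45; P = 3/7; answer 3/7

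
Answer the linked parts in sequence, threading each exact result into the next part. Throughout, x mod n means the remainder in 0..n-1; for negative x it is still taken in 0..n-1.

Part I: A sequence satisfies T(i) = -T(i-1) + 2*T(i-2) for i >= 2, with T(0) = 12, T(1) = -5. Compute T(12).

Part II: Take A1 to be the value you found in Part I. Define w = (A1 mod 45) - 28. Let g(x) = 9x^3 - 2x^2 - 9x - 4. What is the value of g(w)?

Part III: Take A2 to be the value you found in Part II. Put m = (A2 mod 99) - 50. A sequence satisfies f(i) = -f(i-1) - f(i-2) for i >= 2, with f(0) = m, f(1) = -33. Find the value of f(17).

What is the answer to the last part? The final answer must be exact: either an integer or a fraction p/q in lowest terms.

65

Part I: T(2) = -1*(-5) + 2*(12) = 29; iterating: T(2)=29, T(3)=-39, T(4)=97, T(5)=-175, T(6)=369, T(7)=-719, T(8)=1457, T(9)=-2895, T(10)=5809, T(11)=-11599, T(12)=23217; answer 23217
Part II: A1 = 23217; w = 14; 9*(14)^3 - 2*(14)^2 - 9*(14)^1 - 4 = (24696) + (-392) + (-126) + (-4) = 24174; answer 24174
Part III: A2 = 24174; m = -32; f(2) = -1*(-33) - 1*(-32) = 65; iterating: f(2)=65, f(3)=-32, f(4)=-33, f(5)=65, f(6)=-32, f(7)=-33, f(8)=65, f(9)=-32, f(10)=-33, f(11)=65, f(12)=-32, f(13)=-33, f(14)=65, f(15)=-32, f(16)=-33, f(17)=65; answer 65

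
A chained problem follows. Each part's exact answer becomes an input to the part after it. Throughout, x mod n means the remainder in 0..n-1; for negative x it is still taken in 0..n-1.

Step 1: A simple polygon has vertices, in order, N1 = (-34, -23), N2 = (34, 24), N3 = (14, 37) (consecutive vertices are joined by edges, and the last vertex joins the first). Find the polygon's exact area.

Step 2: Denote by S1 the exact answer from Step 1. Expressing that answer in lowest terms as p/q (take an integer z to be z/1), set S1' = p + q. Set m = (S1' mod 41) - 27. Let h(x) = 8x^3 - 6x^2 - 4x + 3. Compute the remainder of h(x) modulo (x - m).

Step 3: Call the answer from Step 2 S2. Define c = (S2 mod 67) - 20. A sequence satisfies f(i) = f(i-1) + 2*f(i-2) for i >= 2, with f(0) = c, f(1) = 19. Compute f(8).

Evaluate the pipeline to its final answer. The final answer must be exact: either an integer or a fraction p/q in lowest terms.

-105

Step 1: cross terms: (-34*24 - 34*-23)=-34, (34*37 - 14*24)=922, (14*-23 - -34*37)=936; twice the area = |1824| = 1824; area = 912; answer 912
Step 2: S1 = 912; threaded value p + q = 913; m = -16; remainder = value at the root: 8*(-16)^3 - 6*(-16)^2 - 4*(-16)^1 + 3 = (-32768) + (-1536) + (64) + (3) = -34237; answer -34237
Step 3: S2 = -34237; c = -20; f(2) = 1*(19) + 2*(-20) = -21; iterating: f(2)=-21, f(3)=17, f(4)=-25, f(5)=9, f(6)=-41, f(7)=-23, f(8)=-105; answer -105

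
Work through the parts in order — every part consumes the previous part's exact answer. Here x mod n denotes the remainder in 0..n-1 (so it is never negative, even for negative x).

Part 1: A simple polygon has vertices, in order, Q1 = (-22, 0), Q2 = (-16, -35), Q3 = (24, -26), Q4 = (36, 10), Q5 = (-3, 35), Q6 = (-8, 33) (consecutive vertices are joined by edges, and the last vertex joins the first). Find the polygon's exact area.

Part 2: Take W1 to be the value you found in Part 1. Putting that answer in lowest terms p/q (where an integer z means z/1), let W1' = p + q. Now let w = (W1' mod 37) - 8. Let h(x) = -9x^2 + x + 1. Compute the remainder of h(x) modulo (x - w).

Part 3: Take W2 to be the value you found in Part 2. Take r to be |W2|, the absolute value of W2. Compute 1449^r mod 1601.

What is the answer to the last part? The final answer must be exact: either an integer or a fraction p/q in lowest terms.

Part 1: cross terms: (-22*-35 - -16*0)=770, (-16*-26 - 24*-35)=1256, (24*10 - 36*-26)=1176, (36*35 - -3*10)=1290, (-3*33 - -8*35)=181, (-8*0 - -22*33)=726; twice the area = |5399| = 5399; area = 5399/2; answer 5399/2
Part 2: W1 = 5399/2; threaded value p + q = 5401; w = 28; remainder = value at the root: -9*(28)^2 + 1*(28)^1 + 1 = (-7056) + (28) + (1) = -7027; answer -7027
Part 3: W2 = -7027; r = 7027; squarings mod 1601: 1449^1=1449, 1449^2=690, 1449^4=603, 1449^8=182, 1449^16=1104, 1449^32=455, 1449^64=496, 1449^128=1063, 1449^256=1264, 1449^512=1499, 1449^1024=798, 1449^2048=1207, 1449^4096=1540; 1449^7027 = 1449^1 * 1449^2 * 1449^16 * 1449^32 * 1449^64 * 1449^256 * 1449^512 * 1449^2048 * 1449^4096 = 1237 (mod 1601); answer 1237

1237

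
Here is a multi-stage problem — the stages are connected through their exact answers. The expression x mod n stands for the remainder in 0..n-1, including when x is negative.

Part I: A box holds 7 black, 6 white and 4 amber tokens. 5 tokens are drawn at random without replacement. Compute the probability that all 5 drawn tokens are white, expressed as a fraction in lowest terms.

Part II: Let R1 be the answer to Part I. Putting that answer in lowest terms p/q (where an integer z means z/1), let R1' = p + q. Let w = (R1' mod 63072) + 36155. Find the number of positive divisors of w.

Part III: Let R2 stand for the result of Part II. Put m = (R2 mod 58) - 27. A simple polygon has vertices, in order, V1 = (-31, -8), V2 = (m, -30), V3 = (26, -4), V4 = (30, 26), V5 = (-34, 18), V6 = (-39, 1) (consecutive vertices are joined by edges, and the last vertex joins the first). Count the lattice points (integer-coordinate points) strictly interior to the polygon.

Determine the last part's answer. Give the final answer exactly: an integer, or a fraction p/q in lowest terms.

Part I: total draws C(17,5) = 6188; favorable C(6,5) = 6; P = 3/3094; answer 3/3094
Part II: R1 = 3/3094; threaded value p + q = 3097; w = 39252; 39252 = 2^2 * 3 * 3271; number of divisors = (2+1) * (1+1) * (1+1) = 12; answer 12
Part III: R2 = 12; m = -15; cross terms: (-31*-30 - -15*-8)=810, (-15*-4 - 26*-30)=840, (26*26 - 30*-4)=796, (30*18 - -34*26)=1424, (-34*1 - -39*18)=668, (-39*-8 - -31*1)=343; twice the area = |4881| = 4881; area = 4881/2; boundary points = 2 + 1 + 2 + 8 + 1 + 1 = 15; strictly interior points = area - boundary/2 + 1 = 2434; answer 2434

2434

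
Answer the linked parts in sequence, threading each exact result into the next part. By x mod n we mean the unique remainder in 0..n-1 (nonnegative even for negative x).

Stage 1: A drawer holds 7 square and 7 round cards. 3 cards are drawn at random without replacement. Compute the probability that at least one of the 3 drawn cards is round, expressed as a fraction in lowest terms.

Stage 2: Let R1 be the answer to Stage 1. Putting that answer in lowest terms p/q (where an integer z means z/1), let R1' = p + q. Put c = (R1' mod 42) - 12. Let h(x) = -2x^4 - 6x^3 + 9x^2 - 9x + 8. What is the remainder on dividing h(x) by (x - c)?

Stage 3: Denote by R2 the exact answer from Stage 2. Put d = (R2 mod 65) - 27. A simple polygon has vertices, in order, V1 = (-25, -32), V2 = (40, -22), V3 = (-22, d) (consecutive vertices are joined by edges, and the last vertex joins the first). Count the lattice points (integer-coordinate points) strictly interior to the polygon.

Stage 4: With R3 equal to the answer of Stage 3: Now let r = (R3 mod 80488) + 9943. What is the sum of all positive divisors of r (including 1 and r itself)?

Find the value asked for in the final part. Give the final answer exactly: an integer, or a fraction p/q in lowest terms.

Stage 1: total draws C(14,3) = 364; complement C(7,3) = 35; favorable 364 - 35 = 329; P = 47/52; answer 47/52
Stage 2: R1 = 47/52; threaded value p + q = 99; c = 3; remainder = value at the root: -2*(3)^4 - 6*(3)^3 + 9*(3)^2 - 9*(3)^1 + 8 = (-162) + (-162) + (81) + (-27) + (8) = -262; answer -262
Stage 3: R2 = -262; d = 36; cross terms: (-25*-22 - 40*-32)=1830, (40*36 - -22*-22)=956, (-22*-32 - -25*36)=1604; twice the area = |4390| = 4390; area = 2195; boundary points = 5 + 2 + 1 = 8; strictly interior points = area - boundary/2 + 1 = 2192; answer 2192
Stage 4: R3 = 2192; r = 12135; 12135 = 3 * 5 * 809; sigma = (1 + 3) * (1 + 5) * (1 + 809) = 4 * 6 * 810 = 19440; answer 19440

19440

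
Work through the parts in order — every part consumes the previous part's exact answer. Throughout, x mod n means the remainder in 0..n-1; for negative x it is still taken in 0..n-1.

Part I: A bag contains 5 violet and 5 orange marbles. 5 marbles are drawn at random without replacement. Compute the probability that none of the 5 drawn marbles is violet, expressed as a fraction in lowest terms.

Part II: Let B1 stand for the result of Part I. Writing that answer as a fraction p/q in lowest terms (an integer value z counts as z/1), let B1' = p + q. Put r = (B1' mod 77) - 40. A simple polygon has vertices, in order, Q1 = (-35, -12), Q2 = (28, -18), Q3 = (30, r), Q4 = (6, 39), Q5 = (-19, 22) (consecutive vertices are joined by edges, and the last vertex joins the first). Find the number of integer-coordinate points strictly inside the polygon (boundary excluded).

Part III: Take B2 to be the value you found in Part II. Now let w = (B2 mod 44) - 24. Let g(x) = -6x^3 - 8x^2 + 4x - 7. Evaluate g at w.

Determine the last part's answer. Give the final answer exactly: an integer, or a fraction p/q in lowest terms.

51947

Part I: total draws C(10,5) = 252; favorable C(5,5) = 1; P = 1/252; answer 1/252
Part II: B1 = 1/252; threaded value p + q = 253; r = -18; cross terms: (-35*-18 - 28*-12)=966, (28*-18 - 30*-18)=36, (30*39 - 6*-18)=1278, (6*22 - -19*39)=873, (-19*-12 - -35*22)=998; twice the area = |4151| = 4151; area = 4151/2; boundary points = 3 + 2 + 3 + 1 + 2 = 11; strictly interior points = area - boundary/2 + 1 = 2071; answer 2071
Part III: B2 = 2071; w = -21; -6*(-21)^3 - 8*(-21)^2 + 4*(-21)^1 - 7 = (55566) + (-3528) + (-84) + (-7) = 51947; answer 51947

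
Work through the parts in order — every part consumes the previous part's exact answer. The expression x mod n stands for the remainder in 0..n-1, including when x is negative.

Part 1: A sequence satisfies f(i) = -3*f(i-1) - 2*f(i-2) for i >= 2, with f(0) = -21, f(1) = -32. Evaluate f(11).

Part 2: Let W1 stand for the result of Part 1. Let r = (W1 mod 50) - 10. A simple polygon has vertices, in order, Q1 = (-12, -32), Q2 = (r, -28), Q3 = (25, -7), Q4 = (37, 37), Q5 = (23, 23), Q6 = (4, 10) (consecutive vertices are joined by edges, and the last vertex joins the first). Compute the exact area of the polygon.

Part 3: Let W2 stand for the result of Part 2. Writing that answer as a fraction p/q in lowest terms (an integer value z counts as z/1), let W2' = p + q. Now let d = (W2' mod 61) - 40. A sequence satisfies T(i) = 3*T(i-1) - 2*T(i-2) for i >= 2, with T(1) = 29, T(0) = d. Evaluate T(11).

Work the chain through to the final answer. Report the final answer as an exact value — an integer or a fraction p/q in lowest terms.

Part 1: f(2) = -3*(-32) - 2*(-21) = 138; iterating: f(2)=138, f(3)=-350, f(4)=774, f(5)=-1622, f(6)=3318, f(7)=-6710, f(8)=13494, f(9)=-27062, f(10)=54198, f(11)=-108470; answer -108470
Part 2: W1 = -108470; r = 20; cross terms: (-12*-28 - 20*-32)=976, (20*-7 - 25*-28)=560, (25*37 - 37*-7)=1184, (37*23 - 23*37)=0, (23*10 - 4*23)=138, (4*-32 - -12*10)=-8; twice the area = |2850| = 2850; area = 1425; answer 1425
Part 3: W2 = 1425; threaded value p + q = 1426; d = -17; T(2) = 3*(29) - 2*(-17) = 121; iterating: T(2)=121, T(3)=305, T(4)=673, T(5)=1409, T(6)=2881, T(7)=5825, T(8)=11713, T(9)=23489, T(10)=47041, T(11)=94145; answer 94145

94145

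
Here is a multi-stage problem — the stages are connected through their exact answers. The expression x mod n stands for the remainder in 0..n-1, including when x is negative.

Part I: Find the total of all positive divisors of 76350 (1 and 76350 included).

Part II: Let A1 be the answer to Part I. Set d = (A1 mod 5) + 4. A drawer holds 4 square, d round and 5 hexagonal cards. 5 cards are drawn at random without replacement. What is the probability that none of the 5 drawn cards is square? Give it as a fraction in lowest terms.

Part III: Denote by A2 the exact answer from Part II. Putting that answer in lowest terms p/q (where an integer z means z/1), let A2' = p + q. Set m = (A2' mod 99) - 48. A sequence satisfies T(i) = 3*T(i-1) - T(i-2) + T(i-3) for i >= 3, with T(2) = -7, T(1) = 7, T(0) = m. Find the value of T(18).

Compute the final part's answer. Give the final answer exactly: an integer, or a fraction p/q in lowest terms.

Part I: 76350 = 2 * 3 * 5^2 * 509; sigma = (1 + 2) * (1 + 3) * (1 + 5 + 25) * (1 + 509) = 3 * 4 * 31 * 510 = 189720; answer 189720
Part II: A1 = 189720; d = 4; total draws C(13,5) = 1287; favorable C(9,5) = 126; P = 14/143; answer 14/143
Part III: A2 = 14/143; threaded value p + q = 157; m = 10; T(3) = 3*(-7) - 1*(7) + 1*(10) = -18; iterating: T(3)=-18, T(4)=-40, T(5)=-109, T(6)=-305, T(7)=-846, T(8)=-2342, T(9)=-6485, T(10)=-17959, T(11)=-49734, T(12)=-137728, T(13)=-381409, T(14)=-1056233, T(15)=-2925018, T(16)=-8100230, T(17)=-22431905, T(18)=-62120503; answer -62120503

-62120503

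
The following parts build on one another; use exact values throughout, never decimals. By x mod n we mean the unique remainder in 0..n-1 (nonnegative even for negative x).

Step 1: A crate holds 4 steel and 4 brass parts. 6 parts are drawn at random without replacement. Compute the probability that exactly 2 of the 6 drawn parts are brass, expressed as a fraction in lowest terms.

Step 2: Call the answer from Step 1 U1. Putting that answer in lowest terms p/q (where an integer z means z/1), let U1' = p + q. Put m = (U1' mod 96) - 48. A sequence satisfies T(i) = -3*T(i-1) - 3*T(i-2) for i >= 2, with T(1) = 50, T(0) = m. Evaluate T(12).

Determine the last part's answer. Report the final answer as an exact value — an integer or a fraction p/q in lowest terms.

-22599

Step 1: total draws C(8,6) = 28; favorable C(4,2)*C(4,4) = 6; P = 3/14; answer 3/14
Step 2: U1 = 3/14; threaded value p + q = 17; m = -31; T(2) = -3*(50) - 3*(-31) = -57; iterating: T(2)=-57, T(3)=21, T(4)=108, T(5)=-387, T(6)=837, T(7)=-1350, T(8)=1539, T(9)=-567, T(10)=-2916, T(11)=10449, T(12)=-22599; answer -22599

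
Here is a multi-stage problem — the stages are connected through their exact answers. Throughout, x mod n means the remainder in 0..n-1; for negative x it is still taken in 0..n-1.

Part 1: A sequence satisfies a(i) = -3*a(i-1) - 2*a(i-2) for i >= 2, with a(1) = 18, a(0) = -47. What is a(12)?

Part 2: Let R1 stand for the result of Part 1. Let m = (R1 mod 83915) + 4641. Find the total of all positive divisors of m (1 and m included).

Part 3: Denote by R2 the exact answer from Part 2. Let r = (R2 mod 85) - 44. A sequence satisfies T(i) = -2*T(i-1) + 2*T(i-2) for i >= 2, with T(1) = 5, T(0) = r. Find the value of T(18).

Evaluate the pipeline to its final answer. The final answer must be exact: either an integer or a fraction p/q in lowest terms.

428088320

Part 1: a(2) = -3*(18) - 2*(-47) = 40; iterating: a(2)=40, a(3)=-156, a(4)=388, a(5)=-852, a(6)=1780, a(7)=-3636, a(8)=7348, a(9)=-14772, a(10)=29620, a(11)=-59316, a(12)=118708; answer 118708
Part 2: R1 = 118708; m = 39434; 39434 = 2 * 19717; sigma = (1 + 2) * (1 + 19717) = 3 * 19718 = 59154; answer 59154
Part 3: R2 = 59154; r = 35; T(2) = -2*(5) + 2*(35) = 60; iterating: T(2)=60, T(3)=-110, T(4)=340, T(5)=-900, T(6)=2480, T(7)=-6760, T(8)=18480, T(9)=-50480, T(10)=137920, T(11)=-376800, T(12)=1029440, T(13)=-2812480, T(14)=7683840, T(15)=-20992640, T(16)=57352960, T(17)=-156691200, T(18)=428088320; answer 428088320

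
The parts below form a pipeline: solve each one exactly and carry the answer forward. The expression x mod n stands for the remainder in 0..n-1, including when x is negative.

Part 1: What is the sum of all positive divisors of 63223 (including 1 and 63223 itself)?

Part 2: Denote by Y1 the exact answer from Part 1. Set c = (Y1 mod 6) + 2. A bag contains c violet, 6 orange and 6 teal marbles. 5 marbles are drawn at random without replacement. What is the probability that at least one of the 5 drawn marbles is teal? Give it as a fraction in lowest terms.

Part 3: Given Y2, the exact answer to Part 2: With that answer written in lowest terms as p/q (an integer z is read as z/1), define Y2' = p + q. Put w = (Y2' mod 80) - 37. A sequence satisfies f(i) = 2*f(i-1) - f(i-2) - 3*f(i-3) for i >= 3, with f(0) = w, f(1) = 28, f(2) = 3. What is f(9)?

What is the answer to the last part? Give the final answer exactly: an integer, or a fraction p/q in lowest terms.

3779

Part 1: 63223 = 17 * 3719; sigma = (1 + 17) * (1 + 3719) = 18 * 3720 = 66960; answer 66960
Part 2: Y1 = 66960; c = 2; total draws C(14,5) = 2002; complement C(8,5) = 56; favorable 2002 - 56 = 1946; P = 139/143; answer 139/143
Part 3: Y2 = 139/143; threaded value p + q = 282; w = 5; f(3) = 2*(3) - 1*(28) - 3*(5) = -37; iterating: f(3)=-37, f(4)=-161, f(5)=-294, f(6)=-316, f(7)=145, f(8)=1488, f(9)=3779; answer 3779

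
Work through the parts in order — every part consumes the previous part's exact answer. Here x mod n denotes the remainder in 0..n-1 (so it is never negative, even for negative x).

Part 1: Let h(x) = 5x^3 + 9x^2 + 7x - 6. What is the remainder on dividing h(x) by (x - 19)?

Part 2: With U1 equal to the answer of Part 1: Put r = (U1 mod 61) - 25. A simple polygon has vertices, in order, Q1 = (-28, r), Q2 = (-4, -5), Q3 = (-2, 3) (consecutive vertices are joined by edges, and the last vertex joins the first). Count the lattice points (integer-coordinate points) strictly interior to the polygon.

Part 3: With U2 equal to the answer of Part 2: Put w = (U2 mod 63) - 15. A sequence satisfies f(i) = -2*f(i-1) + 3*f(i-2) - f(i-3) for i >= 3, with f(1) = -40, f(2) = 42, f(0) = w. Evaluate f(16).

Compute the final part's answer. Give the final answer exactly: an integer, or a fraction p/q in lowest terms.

Part 1: remainder = value at the root: 5*(19)^3 + 9*(19)^2 + 7*(19)^1 - 6 = (34295) + (3249) + (133) + (-6) = 37671; answer 37671
Part 2: U1 = 37671; r = 9; cross terms: (-28*-5 - -4*9)=176, (-4*3 - -2*-5)=-22, (-2*9 - -28*3)=66; twice the area = |220| = 220; area = 110; boundary points = 2 + 2 + 2 = 6; strictly interior points = area - boundary/2 + 1 = 108; answer 108
Part 3: U2 = 108; w = 30; f(3) = -2*(42) + 3*(-40) - 1*(30) = -234; iterating: f(3)=-234, f(4)=634, f(5)=-2012, f(6)=6160, f(7)=-18990, f(8)=58472, f(9)=-180074, f(10)=554554, f(11)=-1707802, f(12)=5259340, f(13)=-16196640, f(14)=49879102, f(15)=-153607464, f(16)=473048874; answer 473048874

473048874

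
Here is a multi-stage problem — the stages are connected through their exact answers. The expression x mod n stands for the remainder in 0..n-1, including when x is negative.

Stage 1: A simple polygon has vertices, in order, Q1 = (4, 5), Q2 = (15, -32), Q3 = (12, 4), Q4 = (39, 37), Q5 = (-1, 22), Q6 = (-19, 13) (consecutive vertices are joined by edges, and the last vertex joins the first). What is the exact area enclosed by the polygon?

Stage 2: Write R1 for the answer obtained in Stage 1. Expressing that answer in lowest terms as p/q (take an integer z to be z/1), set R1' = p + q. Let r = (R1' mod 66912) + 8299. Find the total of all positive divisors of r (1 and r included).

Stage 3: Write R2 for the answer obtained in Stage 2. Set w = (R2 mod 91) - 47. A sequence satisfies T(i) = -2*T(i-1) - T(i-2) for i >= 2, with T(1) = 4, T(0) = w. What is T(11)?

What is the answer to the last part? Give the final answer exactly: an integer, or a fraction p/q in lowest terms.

154

Stage 1: cross terms: (4*-32 - 15*5)=-203, (15*4 - 12*-32)=444, (12*37 - 39*4)=288, (39*22 - -1*37)=895, (-1*13 - -19*22)=405, (-19*5 - 4*13)=-147; twice the area = |1682| = 1682; area = 841; answer 841
Stage 2: R1 = 841; threaded value p + q = 842; r = 9141; 9141 = 3 * 11 * 277; sigma = (1 + 3) * (1 + 11) * (1 + 277) = 4 * 12 * 278 = 13344; answer 13344
Stage 3: R2 = 13344; w = 11; T(2) = -2*(4) - 1*(11) = -19; iterating: T(2)=-19, T(3)=34, T(4)=-49, T(5)=64, T(6)=-79, T(7)=94, T(8)=-109, T(9)=124, T(10)=-139, T(11)=154; answer 154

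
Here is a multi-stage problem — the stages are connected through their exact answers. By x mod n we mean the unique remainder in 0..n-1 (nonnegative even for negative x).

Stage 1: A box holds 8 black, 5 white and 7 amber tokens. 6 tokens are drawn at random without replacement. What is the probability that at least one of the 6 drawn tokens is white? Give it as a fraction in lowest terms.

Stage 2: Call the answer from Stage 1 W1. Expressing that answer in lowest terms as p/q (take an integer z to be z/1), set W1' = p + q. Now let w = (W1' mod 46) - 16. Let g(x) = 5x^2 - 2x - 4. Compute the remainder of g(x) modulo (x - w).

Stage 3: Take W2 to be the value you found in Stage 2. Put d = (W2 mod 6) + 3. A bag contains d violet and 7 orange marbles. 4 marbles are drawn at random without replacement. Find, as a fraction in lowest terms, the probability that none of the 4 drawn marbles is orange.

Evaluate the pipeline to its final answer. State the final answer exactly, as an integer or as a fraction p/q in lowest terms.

Stage 1: total draws C(20,6) = 38760; complement C(15,6) = 5005; favorable 38760 - 5005 = 33755; P = 6751/7752; answer 6751/7752
Stage 2: W1 = 6751/7752; threaded value p + q = 14503; w = -3; remainder = value at the root: 5*(-3)^2 - 2*(-3)^1 - 4 = (45) + (6) + (-4) = 47; answer 47
Stage 3: W2 = 47; d = 8; total draws C(15,4) = 1365; favorable C(8,4) = 70; P = 2/39; answer 2/39

2/39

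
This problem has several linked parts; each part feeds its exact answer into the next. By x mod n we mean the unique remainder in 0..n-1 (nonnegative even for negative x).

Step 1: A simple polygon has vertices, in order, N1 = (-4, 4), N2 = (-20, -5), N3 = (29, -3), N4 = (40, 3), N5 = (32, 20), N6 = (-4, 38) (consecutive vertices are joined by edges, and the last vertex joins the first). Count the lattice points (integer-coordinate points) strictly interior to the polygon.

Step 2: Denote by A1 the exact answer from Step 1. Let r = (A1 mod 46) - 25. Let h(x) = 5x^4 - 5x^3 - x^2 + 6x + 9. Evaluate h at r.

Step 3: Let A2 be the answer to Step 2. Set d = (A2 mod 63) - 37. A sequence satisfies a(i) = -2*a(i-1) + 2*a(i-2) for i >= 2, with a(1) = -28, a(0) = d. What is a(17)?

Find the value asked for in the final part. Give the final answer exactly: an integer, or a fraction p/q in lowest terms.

-324000768

Step 1: cross terms: (-4*-5 - -20*4)=100, (-20*-3 - 29*-5)=205, (29*3 - 40*-3)=207, (40*20 - 32*3)=704, (32*38 - -4*20)=1296, (-4*4 - -4*38)=136; twice the area = |2648| = 2648; area = 1324; boundary points = 1 + 1 + 1 + 1 + 18 + 34 = 56; strictly interior points = area - boundary/2 + 1 = 1297; answer 1297
Step 2: A1 = 1297; r = -16; 5*(-16)^4 - 5*(-16)^3 - 1*(-16)^2 + 6*(-16)^1 + 9 = (327680) + (20480) + (-256) + (-96) + (9) = 347817; answer 347817
Step 3: A2 = 347817; d = 20; a(2) = -2*(-28) + 2*(20) = 96; iterating: a(2)=96, a(3)=-248, a(4)=688, a(5)=-1872, a(6)=5120, a(7)=-13984, a(8)=38208, a(9)=-104384, a(10)=285184, a(11)=-779136, a(12)=2128640, a(13)=-5815552, a(14)=15888384, a(15)=-43407872, a(16)=118592512, a(17)=-324000768; answer -324000768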